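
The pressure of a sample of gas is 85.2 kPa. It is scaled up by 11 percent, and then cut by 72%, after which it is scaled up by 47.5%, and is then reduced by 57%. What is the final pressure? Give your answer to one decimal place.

Each change multiplies by a factor: 1.11 × 0.28 × 1.475 × 0.43 = 0.1971249.
85.2 × 0.1971249 = 16.79504148 ≈ 16.8.

16.8 kPa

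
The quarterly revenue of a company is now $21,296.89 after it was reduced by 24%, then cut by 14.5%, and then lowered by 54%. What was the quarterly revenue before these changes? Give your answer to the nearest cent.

$71,248.98

Undoing the 54% decrease: $21,296.89 ÷ 0.46 ≈ $46297.586957.
Undoing the 14.5% decrease: $46297.586957 ÷ 0.855 ≈ $54149.224511.
Undoing the 24% decrease: $54149.224511 ÷ 0.76 ≈ $71,248.98.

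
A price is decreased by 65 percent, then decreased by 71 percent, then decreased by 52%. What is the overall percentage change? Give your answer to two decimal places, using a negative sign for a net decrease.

-95.13%

A 65% decrease multiplies by 0.35.
Then a 71% decrease: 0.35 × 0.29 = 0.1015.
Then a 52% decrease: 0.1015 × 0.48 = 0.04872.
Overall factor 0.04872, i.e. -95.13%.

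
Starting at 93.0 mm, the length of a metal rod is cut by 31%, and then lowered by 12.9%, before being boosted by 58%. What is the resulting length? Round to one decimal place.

Apply the 31% decrease: 93.0 × 0.69 = 64.17.
After the 12.9% decrease: 64.17 × 0.871 = 55.89207.
58% increase: 55.89207 × 1.58 = 88.3094706 ≈ 88.3.

88.3 mm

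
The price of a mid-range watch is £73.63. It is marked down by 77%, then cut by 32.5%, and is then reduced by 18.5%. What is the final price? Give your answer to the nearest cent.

77% decrease: £73.63 × 0.23 = £16.9349.
32.5% decrease: £16.9349 × 0.675 = £11.4310575.
Apply the 18.5% decrease: £11.4310575 × 0.815 = £9.3163118625 ≈ £9.32.

£9.32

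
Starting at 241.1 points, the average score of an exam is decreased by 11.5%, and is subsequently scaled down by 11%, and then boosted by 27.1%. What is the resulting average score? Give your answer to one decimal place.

Each change multiplies by a factor: 0.885 × 0.89 × 1.271 = 1.00110315.
241.1 × 1.00110315 = 241.365969465 ≈ 241.4.

241.4 points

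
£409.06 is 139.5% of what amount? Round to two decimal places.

£293.23

£409.06 ÷ 1.395 ≈ £293.23.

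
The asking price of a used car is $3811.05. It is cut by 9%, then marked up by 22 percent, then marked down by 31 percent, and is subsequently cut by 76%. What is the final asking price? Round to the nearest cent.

Each change multiplies by a factor: 0.91 × 1.22 × 0.69 × 0.24 = 0.18384912.
$3811.05 × 0.18384912 = $700.658188776 ≈ $700.66.

$700.66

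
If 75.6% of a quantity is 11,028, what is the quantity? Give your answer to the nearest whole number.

14,587

11,028 ÷ 0.756 ≈ 14,587.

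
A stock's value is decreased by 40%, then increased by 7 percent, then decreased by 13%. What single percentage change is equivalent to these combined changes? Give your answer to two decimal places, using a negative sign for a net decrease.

The combined multiplier is 0.6 × 1.07 × 0.87 = 0.55854.
That corresponds to a decrease of 44.15%.

-44.15%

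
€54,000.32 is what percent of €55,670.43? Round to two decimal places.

97.00%

€54,000.32 ÷ €55,670.43 ≈ 97.00%.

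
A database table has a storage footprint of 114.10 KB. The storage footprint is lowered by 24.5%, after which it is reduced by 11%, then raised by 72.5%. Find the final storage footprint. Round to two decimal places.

After the 24.5% decrease: 114.10 × 0.755 = 86.1455.
After the 11% decrease: 86.1455 × 0.89 = 76.669495.
After the 72.5% increase: 76.669495 × 1.725 = 132.254878875 ≈ 132.25.

132.25 KB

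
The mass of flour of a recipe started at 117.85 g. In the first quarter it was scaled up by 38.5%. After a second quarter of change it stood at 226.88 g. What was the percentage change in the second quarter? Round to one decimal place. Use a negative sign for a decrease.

39.0%

After the first quarter: 117.85 × 1.385 = 163.22225.
Second-quarter multiplier: 226.88 ÷ 163.22225 ≈ 1.39001.
That is a change of 39.0%.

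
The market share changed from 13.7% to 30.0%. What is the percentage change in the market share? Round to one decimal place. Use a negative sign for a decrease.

The change is 30.0 − 13.7 = 16.3 percentage points.
Relative to the original 13.7%, that is 16.3 ÷ 13.7 ≈ 119.0%.

119.0%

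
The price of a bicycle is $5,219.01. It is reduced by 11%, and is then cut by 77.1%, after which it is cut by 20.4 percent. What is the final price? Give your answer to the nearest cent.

Each change multiplies by a factor: 0.89 × 0.229 × 0.796 = 0.16223276.
$5,219.01 × 0.16223276 = $846.6943967676 ≈ $846.69.

$846.69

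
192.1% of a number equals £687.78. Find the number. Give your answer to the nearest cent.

£358.03

£687.78 ÷ 1.921 ≈ £358.03.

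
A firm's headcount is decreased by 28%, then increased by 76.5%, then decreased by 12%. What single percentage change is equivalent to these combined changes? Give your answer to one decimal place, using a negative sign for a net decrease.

The combined multiplier is 0.72 × 1.765 × 0.88 = 1.118304.
That corresponds to an increase of 11.8%.

11.8%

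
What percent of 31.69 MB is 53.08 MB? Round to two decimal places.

53.08 MB ÷ 31.69 MB ≈ 167.50%.

167.50%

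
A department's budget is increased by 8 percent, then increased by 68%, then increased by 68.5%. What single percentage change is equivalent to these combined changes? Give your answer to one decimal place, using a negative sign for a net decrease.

205.7%

The combined multiplier is 1.08 × 1.68 × 1.685 = 3.057264.
That corresponds to an increase of 205.7%.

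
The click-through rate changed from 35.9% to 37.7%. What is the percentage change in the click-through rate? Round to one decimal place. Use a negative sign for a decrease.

The change is 37.7 − 35.9 = 1.8 percentage points.
Relative to the original 35.9%, that is 1.8 ÷ 35.9 ≈ 5.0%.

5.0%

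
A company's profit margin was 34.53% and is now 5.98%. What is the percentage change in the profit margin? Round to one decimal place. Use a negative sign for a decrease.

-82.7%

The change is 5.98 − 34.53 = -28.55 percentage points.
Relative to the original 34.53%, that is -28.55 ÷ 34.53 ≈ -82.7%.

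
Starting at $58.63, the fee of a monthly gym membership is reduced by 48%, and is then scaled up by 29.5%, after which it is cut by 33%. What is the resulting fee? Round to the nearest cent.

Each change multiplies by a factor: 0.52 × 1.295 × 0.67 = 0.451178.
$58.63 × 0.451178 = $26.45256614 ≈ $26.45.

$26.45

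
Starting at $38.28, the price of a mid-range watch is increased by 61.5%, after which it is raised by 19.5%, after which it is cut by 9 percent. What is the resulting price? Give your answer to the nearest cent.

$67.23

Each change multiplies by a factor: 1.615 × 1.195 × 0.91 = 1.75623175.
$38.28 × 1.75623175 = $67.22855139 ≈ $67.23.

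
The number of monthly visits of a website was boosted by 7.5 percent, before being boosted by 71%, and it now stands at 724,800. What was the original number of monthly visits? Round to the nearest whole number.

394,288

Undoing the 71% increase: 724,800 ÷ 1.71 ≈ 423859.649123.
Undoing the 7.5% increase: 423859.649123 ÷ 1.075 ≈ 394,288.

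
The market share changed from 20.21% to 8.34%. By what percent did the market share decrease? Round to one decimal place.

The change is 8.34 − 20.21 = -11.87 percentage points.
Relative to the original 20.21%, that is -11.87 ÷ 20.21 ≈ -58.7%.
So the market share fell by 58.7%.

58.7%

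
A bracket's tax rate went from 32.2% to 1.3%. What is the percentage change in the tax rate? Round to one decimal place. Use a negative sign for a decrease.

The change is 1.3 − 32.2 = -30.9 percentage points.
Relative to the original 32.2%, that is -30.9 ÷ 32.2 ≈ -96.0%.

-96.0%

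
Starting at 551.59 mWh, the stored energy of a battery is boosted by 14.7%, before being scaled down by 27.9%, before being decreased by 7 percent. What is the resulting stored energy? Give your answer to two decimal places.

424.23 mWh

14.7% increase: 551.59 × 1.147 = 632.67373.
After the 27.9% decrease: 632.67373 × 0.721 = 456.15775933.
7% decrease: 456.15775933 × 0.93 = 424.2267161769 ≈ 424.23.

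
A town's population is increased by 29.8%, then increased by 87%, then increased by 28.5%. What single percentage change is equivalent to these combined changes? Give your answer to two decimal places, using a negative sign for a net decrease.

211.90%

A 29.8% increase multiplies by 1.298.
Then an 87% increase: 1.298 × 1.87 = 2.42726.
Then a 28.5% increase: 2.42726 × 1.285 = 3.1190291.
Overall factor 3.1190291, i.e. 211.90%.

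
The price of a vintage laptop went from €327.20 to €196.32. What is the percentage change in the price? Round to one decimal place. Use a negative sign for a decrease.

-40.0%

Change: €196.32 − €327.20 = -€130.88.
Relative to the original: -€130.88 ÷ €327.20 = -40.0%.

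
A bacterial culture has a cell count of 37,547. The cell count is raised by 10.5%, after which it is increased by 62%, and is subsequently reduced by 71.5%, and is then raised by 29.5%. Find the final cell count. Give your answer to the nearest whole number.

Each change multiplies by a factor: 1.105 × 1.62 × 0.285 × 1.295 = 0.6606811575.
37,547 × 0.6606811575 = 24806.5954206525 ≈ 24,807.

24,807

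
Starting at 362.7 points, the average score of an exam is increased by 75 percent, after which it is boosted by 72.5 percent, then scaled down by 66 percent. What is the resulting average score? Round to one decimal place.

372.3 points

Each change multiplies by a factor: 1.75 × 1.725 × 0.34 = 1.026375.
362.7 × 1.026375 = 372.2662125 ≈ 372.3.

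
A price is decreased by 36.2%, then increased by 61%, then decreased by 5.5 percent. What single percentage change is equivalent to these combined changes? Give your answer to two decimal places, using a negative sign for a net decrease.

-2.93%

The combined multiplier is 0.638 × 1.61 × 0.945 = 0.9706851.
That corresponds to a decrease of 2.93%.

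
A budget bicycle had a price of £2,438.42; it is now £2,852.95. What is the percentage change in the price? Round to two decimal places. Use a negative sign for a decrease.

17.00%

Change: £2,852.95 − £2,438.42 = £414.53.
Relative to the original: £414.53 ÷ £2,438.42 ≈ 17.00%.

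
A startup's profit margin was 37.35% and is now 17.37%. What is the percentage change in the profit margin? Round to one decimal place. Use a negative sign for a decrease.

The change is 17.37 − 37.35 = -19.98 percentage points.
Relative to the original 37.35%, that is -19.98 ÷ 37.35 ≈ -53.5%.

-53.5%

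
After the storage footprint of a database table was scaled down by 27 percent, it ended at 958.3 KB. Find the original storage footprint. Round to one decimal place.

The overall multiplier applied was 0.73.
So the original storage footprint was 958.3 ÷ 0.73 ≈ 1312.7 KB.

1312.7 KB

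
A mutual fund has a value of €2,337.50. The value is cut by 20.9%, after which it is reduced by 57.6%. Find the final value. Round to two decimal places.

After the 20.9% decrease: €2,337.50 × 0.791 = €1848.9625.
After the 57.6% decrease: €1848.9625 × 0.424 = €783.9601 ≈ €783.96.

€783.96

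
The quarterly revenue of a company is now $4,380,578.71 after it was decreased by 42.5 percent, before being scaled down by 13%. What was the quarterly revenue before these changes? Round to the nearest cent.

Undoing the 13% decrease: $4,380,578.71 ÷ 0.87 ≈ $5035147.942529.
Undoing the 42.5% decrease: $5035147.942529 ÷ 0.575 ≈ $8,756,779.03.

$8,756,779.03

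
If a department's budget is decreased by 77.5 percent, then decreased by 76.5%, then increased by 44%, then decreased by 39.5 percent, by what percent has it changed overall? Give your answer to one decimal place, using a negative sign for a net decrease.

-95.4%

The combined multiplier is 0.225 × 0.235 × 1.44 × 0.605 = 0.0460647.
That corresponds to a decrease of 95.4%.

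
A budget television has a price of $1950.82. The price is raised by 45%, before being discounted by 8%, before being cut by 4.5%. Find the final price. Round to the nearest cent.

$2485.29

Each change multiplies by a factor: 1.45 × 0.92 × 0.955 = 1.27397.
$1950.82 × 1.27397 = $2485.2861554 ≈ $2485.29.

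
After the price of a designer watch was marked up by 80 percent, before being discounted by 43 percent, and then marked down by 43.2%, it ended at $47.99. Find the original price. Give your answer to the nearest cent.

Undoing the 43.2% decrease: $47.99 ÷ 0.568 ≈ $84.489437.
Undoing the 43% decrease: $84.489437 ÷ 0.57 ≈ $148.227082.
Undoing the 80% increase: $148.227082 ÷ 1.8 ≈ $82.35.

$82.35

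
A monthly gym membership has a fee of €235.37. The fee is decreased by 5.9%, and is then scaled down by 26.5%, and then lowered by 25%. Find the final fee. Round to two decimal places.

Apply the 5.9% decrease: €235.37 × 0.941 = €221.48317.
26.5% decrease: €221.48317 × 0.735 = €162.79012995.
Apply the 25% decrease: €162.79012995 × 0.75 = €122.0925974625 ≈ €122.09.

€122.09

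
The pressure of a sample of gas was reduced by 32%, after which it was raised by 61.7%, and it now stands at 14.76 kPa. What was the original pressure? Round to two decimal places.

13.42 kPa

Undoing the 61.7% increase: 14.76 ÷ 1.617 ≈ 9.128015.
Undoing the 32% decrease: 9.128015 ÷ 0.68 ≈ 13.42 kPa.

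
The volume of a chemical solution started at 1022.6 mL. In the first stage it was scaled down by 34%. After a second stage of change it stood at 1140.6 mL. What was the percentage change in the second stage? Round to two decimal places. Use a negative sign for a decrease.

After the first stage: 1022.6 × 0.66 = 674.916.
Second-stage multiplier: 1140.6 ÷ 674.916 ≈ 1.689988.
That is a change of 69.00%.

69.00%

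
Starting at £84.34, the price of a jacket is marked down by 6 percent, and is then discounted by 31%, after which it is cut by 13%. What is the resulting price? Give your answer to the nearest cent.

Each change multiplies by a factor: 0.94 × 0.69 × 0.87 = 0.564282.
£84.34 × 0.564282 = £47.59154388 ≈ £47.59.

£47.59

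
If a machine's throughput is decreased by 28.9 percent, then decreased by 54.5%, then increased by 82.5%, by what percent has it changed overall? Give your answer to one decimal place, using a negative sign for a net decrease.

A 28.9% decrease multiplies by 0.711.
Then a 54.5% decrease: 0.711 × 0.455 = 0.323505.
Then an 82.5% increase: 0.323505 × 1.825 = 0.590396625.
Overall factor 0.590396625, i.e. -41.0%.

-41.0%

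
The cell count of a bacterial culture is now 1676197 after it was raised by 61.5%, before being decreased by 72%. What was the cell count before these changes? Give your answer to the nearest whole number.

3706760

Undoing the 72% decrease: 1676197 ÷ 0.28 ≈ 5986417.857143.
Undoing the 61.5% increase: 5986417.857143 ÷ 1.615 ≈ 3706760.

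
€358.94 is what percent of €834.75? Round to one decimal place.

43.0%

€358.94 ÷ €834.75 ≈ 43.0%.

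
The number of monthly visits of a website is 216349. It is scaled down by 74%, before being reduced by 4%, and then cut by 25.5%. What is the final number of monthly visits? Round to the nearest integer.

40231

74% decrease: 216349 × 0.26 = 56250.74.
Apply the 4% decrease: 56250.74 × 0.96 = 54000.7104.
Apply the 25.5% decrease: 54000.7104 × 0.745 = 40230.529248 ≈ 40231.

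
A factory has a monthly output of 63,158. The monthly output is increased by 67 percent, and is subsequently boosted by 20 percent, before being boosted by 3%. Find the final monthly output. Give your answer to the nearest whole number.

Each change multiplies by a factor: 1.67 × 1.2 × 1.03 = 2.06412.
63,158 × 2.06412 = 130365.69096 ≈ 130,366.

130,366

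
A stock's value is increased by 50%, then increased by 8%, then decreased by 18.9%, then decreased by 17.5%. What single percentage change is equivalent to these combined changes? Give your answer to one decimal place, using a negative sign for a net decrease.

8.4%

A 50% increase multiplies by 1.5.
Then an 8% increase: 1.5 × 1.08 = 1.62.
Then an 18.9% decrease: 1.62 × 0.811 = 1.31382.
Then a 17.5% decrease: 1.31382 × 0.825 = 1.0839015.
Overall factor 1.0839015, i.e. 8.4%.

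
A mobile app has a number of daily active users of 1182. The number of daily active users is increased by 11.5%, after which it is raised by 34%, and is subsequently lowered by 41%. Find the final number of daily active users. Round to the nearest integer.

1042

Each change multiplies by a factor: 1.115 × 1.34 × 0.59 = 0.881519.
1182 × 0.881519 = 1041.955458 ≈ 1042.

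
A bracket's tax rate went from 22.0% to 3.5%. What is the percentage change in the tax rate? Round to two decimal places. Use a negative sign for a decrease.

The change is 3.5 − 22.0 = -18.5 percentage points.
Relative to the original 22.0%, that is -18.5 ÷ 22.0 ≈ -84.09%.

-84.09%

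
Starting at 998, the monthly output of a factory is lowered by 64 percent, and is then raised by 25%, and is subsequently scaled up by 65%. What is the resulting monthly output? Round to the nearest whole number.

741

Apply the 64% decrease: 998 × 0.36 = 359.28.
Apply the 25% increase: 359.28 × 1.25 = 449.1.
65% increase: 449.1 × 1.65 = 741.015 ≈ 741.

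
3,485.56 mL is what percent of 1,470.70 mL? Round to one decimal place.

237.0%

3,485.56 mL ÷ 1,470.70 mL ≈ 237.0%.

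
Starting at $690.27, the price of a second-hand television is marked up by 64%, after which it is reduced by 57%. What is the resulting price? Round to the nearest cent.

After the 64% increase: $690.27 × 1.64 = $1132.0428.
Apply the 57% decrease: $1132.0428 × 0.43 = $486.778404 ≈ $486.78.

$486.78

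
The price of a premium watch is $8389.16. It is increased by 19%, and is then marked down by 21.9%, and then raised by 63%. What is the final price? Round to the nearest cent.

Apply the 19% increase: $8389.16 × 1.19 = $9983.1004.
After the 21.9% decrease: $9983.1004 × 0.781 = $7796.8014124.
Apply the 63% increase: $7796.8014124 × 1.63 = $12708.786302212 ≈ $12708.79.

$12708.79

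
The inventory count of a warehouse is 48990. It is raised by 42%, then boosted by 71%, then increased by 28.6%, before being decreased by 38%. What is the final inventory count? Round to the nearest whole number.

After the 42% increase: 48990 × 1.42 = 69565.8.
71% increase: 69565.8 × 1.71 = 118957.518.
28.6% increase: 118957.518 × 1.286 = 152979.368148.
Apply the 38% decrease: 152979.368148 × 0.62 = 94847.20825176 ≈ 94847.

94847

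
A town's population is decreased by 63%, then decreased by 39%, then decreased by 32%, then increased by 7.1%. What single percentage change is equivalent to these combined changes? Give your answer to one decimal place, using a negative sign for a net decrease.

A 63% decrease multiplies by 0.37.
Then a 39% decrease: 0.37 × 0.61 = 0.2257.
Then a 32% decrease: 0.2257 × 0.68 = 0.153476.
Then a 7.1% increase: 0.153476 × 1.071 = 0.164372796.
Overall factor 0.164372796, i.e. -83.6%.

-83.6%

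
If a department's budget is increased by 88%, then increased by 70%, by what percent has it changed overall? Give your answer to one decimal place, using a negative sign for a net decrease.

An 88% increase multiplies by 1.88.
Then a 70% increase: 1.88 × 1.7 = 3.196.
Overall factor 3.196, i.e. 219.6%.

219.6%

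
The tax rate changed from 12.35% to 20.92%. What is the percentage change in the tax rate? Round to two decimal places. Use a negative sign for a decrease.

69.39%

The change is 20.92 − 12.35 = 8.57 percentage points.
Relative to the original 12.35%, that is 8.57 ÷ 12.35 ≈ 69.39%.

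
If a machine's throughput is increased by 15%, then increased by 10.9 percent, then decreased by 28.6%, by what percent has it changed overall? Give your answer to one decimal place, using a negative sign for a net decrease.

-8.9%

The combined multiplier is 1.15 × 1.109 × 0.714 = 0.9105999.
That corresponds to a decrease of 8.9%.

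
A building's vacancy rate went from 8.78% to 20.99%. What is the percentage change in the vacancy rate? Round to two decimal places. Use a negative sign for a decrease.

The change is 20.99 − 8.78 = 12.21 percentage points.
Relative to the original 8.78%, that is 12.21 ÷ 8.78 ≈ 139.07%.

139.07%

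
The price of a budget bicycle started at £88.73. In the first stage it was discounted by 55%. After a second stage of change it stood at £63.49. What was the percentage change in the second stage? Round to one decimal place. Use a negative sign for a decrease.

After the first stage: £88.73 × 0.45 = £39.9285.
Second-stage multiplier: £63.49 ÷ £39.9285 ≈ 1.59009.
That is a change of 59.0%.

59.0%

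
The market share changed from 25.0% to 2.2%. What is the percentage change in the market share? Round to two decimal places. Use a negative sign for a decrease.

The change is 2.2 − 25.0 = -22.8 percentage points.
Relative to the original 25.0%, that is -22.8 ÷ 25.0 = -91.20%.

-91.20%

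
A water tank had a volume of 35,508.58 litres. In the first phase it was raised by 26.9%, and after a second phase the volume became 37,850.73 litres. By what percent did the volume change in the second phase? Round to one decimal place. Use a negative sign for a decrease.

-16.0%

After the first phase: 35,508.58 × 1.269 = 45060.38802.
Second-phase multiplier: 37,850.73 ÷ 45060.38802 ≈ 0.84.
That is a change of -16.0%.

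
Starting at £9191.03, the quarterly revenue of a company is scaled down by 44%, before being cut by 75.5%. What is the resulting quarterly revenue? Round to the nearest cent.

£1261.01

Apply the 44% decrease: £9191.03 × 0.56 = £5146.9768.
After the 75.5% decrease: £5146.9768 × 0.245 = £1261.009316 ≈ £1261.01.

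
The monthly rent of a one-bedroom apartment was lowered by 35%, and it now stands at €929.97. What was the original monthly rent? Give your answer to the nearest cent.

€1,430.72

The overall multiplier applied was 0.65.
So the original monthly rent was €929.97 ÷ 0.65 ≈ €1,430.72.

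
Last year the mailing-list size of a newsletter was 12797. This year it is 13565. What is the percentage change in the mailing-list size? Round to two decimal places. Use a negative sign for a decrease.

6.00%

Change: 13565 − 12797 = 768.
Relative to the original: 768 ÷ 12797 ≈ 6.00%.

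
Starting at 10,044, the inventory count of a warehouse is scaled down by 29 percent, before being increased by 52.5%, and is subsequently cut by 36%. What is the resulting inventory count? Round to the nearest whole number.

Each change multiplies by a factor: 0.71 × 1.525 × 0.64 = 0.69296.
10,044 × 0.69296 = 6960.09024 ≈ 6,960.

6,960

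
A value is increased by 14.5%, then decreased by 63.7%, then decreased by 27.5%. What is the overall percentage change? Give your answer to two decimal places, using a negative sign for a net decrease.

-69.87%

The combined multiplier is 1.145 × 0.363 × 0.725 = 0.301335375.
That corresponds to a decrease of 69.87%.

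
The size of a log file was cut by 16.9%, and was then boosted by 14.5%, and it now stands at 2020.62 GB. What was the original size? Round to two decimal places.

2123.63 GB

The overall multiplier applied was 0.831 × 1.145 = 0.951495.
So the original size was 2020.62 ÷ 0.951495 ≈ 2123.63 GB.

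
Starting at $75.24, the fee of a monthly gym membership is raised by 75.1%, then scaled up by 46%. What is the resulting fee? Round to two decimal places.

$192.35

Each change multiplies by a factor: 1.751 × 1.46 = 2.55646.
$75.24 × 2.55646 = $192.3480504 ≈ $192.35.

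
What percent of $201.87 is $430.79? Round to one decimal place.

$430.79 ÷ $201.87 ≈ 213.4%.

213.4%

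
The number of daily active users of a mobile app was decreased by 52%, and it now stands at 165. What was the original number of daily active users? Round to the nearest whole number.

The overall multiplier applied was 0.48.
So the original number of daily active users was 165 ÷ 0.48 ≈ 344.

344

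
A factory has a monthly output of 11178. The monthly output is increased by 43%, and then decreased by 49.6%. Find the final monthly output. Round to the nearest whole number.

8056

Each change multiplies by a factor: 1.43 × 0.504 = 0.72072.
11178 × 0.72072 = 8056.20816 ≈ 8056.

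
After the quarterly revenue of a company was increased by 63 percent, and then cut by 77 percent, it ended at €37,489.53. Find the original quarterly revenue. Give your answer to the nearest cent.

€99,998.75

Undoing the 77% decrease: €37,489.53 ÷ 0.23 ≈ €162997.956522.
Undoing the 63% increase: €162997.956522 ÷ 1.63 ≈ €99,998.75.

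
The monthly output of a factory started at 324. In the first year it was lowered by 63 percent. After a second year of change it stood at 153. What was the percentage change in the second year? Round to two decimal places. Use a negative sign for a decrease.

After the first year: 324 × 0.37 = 119.88.
Second-year multiplier: 153 ÷ 119.88 ≈ 1.276276.
That is a change of 27.63%.

27.63%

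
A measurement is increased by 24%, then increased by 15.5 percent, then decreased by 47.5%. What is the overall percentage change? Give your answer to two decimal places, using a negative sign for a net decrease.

A 24% increase multiplies by 1.24.
Then a 15.5% increase: 1.24 × 1.155 = 1.4322.
Then a 47.5% decrease: 1.4322 × 0.525 = 0.751905.
Overall factor 0.751905, i.e. -24.81%.

-24.81%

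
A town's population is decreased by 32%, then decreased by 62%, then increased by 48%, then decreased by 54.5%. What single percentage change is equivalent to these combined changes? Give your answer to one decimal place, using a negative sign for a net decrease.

-82.6%

A 32% decrease multiplies by 0.68.
Then a 62% decrease: 0.68 × 0.38 = 0.2584.
Then a 48% increase: 0.2584 × 1.48 = 0.382432.
Then a 54.5% decrease: 0.382432 × 0.455 = 0.17400656.
Overall factor 0.17400656, i.e. -82.6%.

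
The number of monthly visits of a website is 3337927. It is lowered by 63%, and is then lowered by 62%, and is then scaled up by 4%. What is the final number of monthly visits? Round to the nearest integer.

488085

Apply the 63% decrease: 3337927 × 0.37 = 1235032.99.
After the 62% decrease: 1235032.99 × 0.38 = 469312.5362.
Apply the 4% increase: 469312.5362 × 1.04 = 488085.037648 ≈ 488085.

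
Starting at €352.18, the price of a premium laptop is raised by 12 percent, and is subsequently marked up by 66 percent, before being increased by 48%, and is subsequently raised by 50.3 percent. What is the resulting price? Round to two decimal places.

€1456.50

12% increase: €352.18 × 1.12 = €394.4416.
After the 66% increase: €394.4416 × 1.66 = €654.773056.
48% increase: €654.773056 × 1.48 = €969.06412288.
After the 50.3% increase: €969.06412288 × 1.503 = €1456.50337668864 ≈ €1456.50.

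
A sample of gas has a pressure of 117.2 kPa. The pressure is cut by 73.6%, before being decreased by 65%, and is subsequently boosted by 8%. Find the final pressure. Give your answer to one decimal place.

11.7 kPa

73.6% decrease: 117.2 × 0.264 = 30.9408.
65% decrease: 30.9408 × 0.35 = 10.82928.
8% increase: 10.82928 × 1.08 = 11.6956224 ≈ 11.7.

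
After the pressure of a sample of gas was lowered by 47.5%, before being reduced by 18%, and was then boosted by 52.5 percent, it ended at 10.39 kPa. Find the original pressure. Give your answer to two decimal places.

Undoing the 52.5% increase: 10.39 ÷ 1.525 ≈ 6.813115.
Undoing the 18% decrease: 6.813115 ÷ 0.82 ≈ 8.308677.
Undoing the 47.5% decrease: 8.308677 ÷ 0.525 ≈ 15.83 kPa.

15.83 kPa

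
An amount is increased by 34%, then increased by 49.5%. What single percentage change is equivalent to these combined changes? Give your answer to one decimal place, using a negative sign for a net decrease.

100.3%

The combined multiplier is 1.34 × 1.495 = 2.0033.
That corresponds to an increase of 100.3%.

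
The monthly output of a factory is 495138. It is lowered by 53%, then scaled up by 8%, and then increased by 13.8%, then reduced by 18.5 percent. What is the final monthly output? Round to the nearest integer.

233103

Each change multiplies by a factor: 0.47 × 1.08 × 1.138 × 0.815 = 0.470783772.
495138 × 0.470783772 = 233102.935300536 ≈ 233103.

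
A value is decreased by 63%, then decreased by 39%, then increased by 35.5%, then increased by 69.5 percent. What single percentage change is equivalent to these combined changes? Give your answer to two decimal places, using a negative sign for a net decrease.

The combined multiplier is 0.37 × 0.61 × 1.355 × 1.695 = 0.5183708325.
That corresponds to a decrease of 48.16%.

-48.16%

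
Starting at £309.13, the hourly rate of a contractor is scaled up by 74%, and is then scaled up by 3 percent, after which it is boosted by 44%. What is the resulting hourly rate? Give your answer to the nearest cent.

£797.79

Each change multiplies by a factor: 1.74 × 1.03 × 1.44 = 2.580768.
£309.13 × 2.580768 = £797.79281184 ≈ £797.79.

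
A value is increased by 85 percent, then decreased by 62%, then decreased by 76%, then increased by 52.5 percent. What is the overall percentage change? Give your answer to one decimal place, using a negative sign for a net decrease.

An 85% increase multiplies by 1.85.
Then a 62% decrease: 1.85 × 0.38 = 0.703.
Then a 76% decrease: 0.703 × 0.24 = 0.16872.
Then a 52.5% increase: 0.16872 × 1.525 = 0.257298.
Overall factor 0.257298, i.e. -74.3%.

-74.3%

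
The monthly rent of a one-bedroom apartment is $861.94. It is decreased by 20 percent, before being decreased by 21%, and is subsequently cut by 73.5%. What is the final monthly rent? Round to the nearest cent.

$144.36

20% decrease: $861.94 × 0.8 = $689.552.
Apply the 21% decrease: $689.552 × 0.79 = $544.74608.
Apply the 73.5% decrease: $544.74608 × 0.265 = $144.3577112 ≈ $144.36.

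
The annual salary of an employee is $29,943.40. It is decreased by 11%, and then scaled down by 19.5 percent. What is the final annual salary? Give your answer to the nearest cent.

Each change multiplies by a factor: 0.89 × 0.805 = 0.71645.
$29,943.40 × 0.71645 = $21452.94893 ≈ $21,452.95.

$21,452.95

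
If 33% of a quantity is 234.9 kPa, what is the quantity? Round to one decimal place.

234.9 kPa ÷ 0.33 ≈ 711.8 kPa.

711.8 kPa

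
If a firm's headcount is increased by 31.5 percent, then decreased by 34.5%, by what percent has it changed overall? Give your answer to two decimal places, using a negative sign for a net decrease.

-13.87%

A 31.5% increase multiplies by 1.315.
Then a 34.5% decrease: 1.315 × 0.655 = 0.861325.
Overall factor 0.861325, i.e. -13.87%.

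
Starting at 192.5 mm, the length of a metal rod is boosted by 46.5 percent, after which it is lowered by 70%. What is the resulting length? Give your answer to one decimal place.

84.6 mm

After the 46.5% increase: 192.5 × 1.465 = 282.0125.
70% decrease: 282.0125 × 0.3 = 84.60375 ≈ 84.6.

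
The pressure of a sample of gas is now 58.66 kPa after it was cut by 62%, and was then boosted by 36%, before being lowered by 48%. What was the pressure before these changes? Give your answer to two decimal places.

218.28 kPa

Undoing the 48% decrease: 58.66 ÷ 0.52 ≈ 112.807692.
Undoing the 36% increase: 112.807692 ÷ 1.36 ≈ 82.946832.
Undoing the 62% decrease: 82.946832 ÷ 0.38 ≈ 218.28 kPa.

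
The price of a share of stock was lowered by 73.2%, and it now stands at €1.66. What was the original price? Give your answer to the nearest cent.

€6.19

The overall multiplier applied was 0.268.
So the original price was €1.66 ÷ 0.268 ≈ €6.19.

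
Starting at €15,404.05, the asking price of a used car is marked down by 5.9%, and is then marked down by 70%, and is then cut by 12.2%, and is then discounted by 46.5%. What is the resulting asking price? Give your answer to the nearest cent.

5.9% decrease: €15,404.05 × 0.941 = €14495.21105.
70% decrease: €14495.21105 × 0.3 = €4348.563315.
12.2% decrease: €4348.563315 × 0.878 = €3818.03859057.
After the 46.5% decrease: €3818.03859057 × 0.535 = €2042.65064595495 ≈ €2,042.65.

€2,042.65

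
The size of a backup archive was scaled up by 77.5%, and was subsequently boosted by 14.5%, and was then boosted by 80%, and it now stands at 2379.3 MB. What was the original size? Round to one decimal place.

650.4 MB

Undoing the 80% increase: 2379.3 ÷ 1.8 ≈ 1321.833333.
Undoing the 14.5% increase: 1321.833333 ÷ 1.145 ≈ 1154.439592.
Undoing the 77.5% increase: 1154.439592 ÷ 1.775 ≈ 650.4 MB.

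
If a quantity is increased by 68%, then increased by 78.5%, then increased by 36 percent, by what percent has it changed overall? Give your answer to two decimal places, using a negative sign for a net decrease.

307.84%

A 68% increase multiplies by 1.68.
Then a 78.5% increase: 1.68 × 1.785 = 2.9988.
Then a 36% increase: 2.9988 × 1.36 = 4.078368.
Overall factor 4.078368, i.e. 307.84%.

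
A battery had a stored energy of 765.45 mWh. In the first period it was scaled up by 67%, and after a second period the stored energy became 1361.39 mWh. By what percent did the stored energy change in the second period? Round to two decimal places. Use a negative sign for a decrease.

After the first period: 765.45 × 1.67 = 1278.3015.
Second-period multiplier: 1361.39 ÷ 1278.3015 ≈ 1.064999.
That is a change of 6.50%.

6.50%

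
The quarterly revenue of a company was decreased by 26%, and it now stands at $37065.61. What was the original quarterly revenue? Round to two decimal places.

The overall multiplier applied was 0.74.
So the original quarterly revenue was $37065.61 ÷ 0.74 ≈ $50088.66.

$50088.66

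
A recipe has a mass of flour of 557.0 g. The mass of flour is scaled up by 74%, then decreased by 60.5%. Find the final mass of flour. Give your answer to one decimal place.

After the 74% increase: 557.0 × 1.74 = 969.18.
After the 60.5% decrease: 969.18 × 0.395 = 382.8261 ≈ 382.8.

382.8 g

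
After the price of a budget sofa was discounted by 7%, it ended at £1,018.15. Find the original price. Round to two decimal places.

£1,094.78

The overall multiplier applied was 0.93.
So the original price was £1,018.15 ÷ 0.93 ≈ £1,094.78.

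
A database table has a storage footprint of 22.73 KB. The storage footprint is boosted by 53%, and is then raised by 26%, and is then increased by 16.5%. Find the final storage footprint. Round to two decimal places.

Each change multiplies by a factor: 1.53 × 1.26 × 1.165 = 2.245887.
22.73 × 2.245887 = 51.04901151 ≈ 51.05.

51.05 KB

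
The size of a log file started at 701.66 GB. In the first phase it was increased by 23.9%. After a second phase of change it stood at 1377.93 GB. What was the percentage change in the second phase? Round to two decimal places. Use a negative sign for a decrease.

58.50%

After the first phase: 701.66 × 1.239 = 869.35674.
Second-phase multiplier: 1377.93 ÷ 869.35674 ≈ 1.585.
That is a change of 58.50%.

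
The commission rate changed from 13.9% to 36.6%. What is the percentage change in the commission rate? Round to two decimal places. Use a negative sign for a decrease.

163.31%

The change is 36.6 − 13.9 = 22.7 percentage points.
Relative to the original 13.9%, that is 22.7 ÷ 13.9 ≈ 163.31%.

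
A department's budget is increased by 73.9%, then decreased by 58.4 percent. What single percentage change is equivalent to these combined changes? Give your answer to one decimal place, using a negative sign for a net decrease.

-27.7%

The combined multiplier is 1.739 × 0.416 = 0.723424.
That corresponds to a decrease of 27.7%.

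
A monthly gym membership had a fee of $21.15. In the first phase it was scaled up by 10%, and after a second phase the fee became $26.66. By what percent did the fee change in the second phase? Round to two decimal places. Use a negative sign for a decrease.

14.59%

After the first phase: $21.15 × 1.1 = $23.265.
Second-phase multiplier: $26.66 ÷ $23.265 ≈ 1.145927.
That is a change of 14.59%.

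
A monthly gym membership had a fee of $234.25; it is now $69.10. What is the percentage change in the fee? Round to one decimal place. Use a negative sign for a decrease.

Change: $69.10 − $234.25 = -$165.15.
Relative to the original: -$165.15 ÷ $234.25 ≈ -70.5%.

-70.5%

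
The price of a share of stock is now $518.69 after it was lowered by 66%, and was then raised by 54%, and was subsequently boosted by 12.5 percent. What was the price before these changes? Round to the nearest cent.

$880.55

Undoing the 12.5% increase: $518.69 ÷ 1.125 ≈ $461.057778.
Undoing the 54% increase: $461.057778 ÷ 1.54 ≈ $299.388168.
Undoing the 66% decrease: $299.388168 ÷ 0.34 ≈ $880.55.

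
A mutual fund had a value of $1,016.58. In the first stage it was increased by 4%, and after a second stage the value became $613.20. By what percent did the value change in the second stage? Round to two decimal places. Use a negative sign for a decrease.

-42.00%

After the first stage: $1,016.58 × 1.04 = $1057.2432.
Second-stage multiplier: $613.20 ÷ $1057.2432 ≈ 0.579999.
That is a change of -42.00%.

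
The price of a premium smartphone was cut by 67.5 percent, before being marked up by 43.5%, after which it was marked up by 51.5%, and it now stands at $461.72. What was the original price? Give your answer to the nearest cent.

$653.48

The overall multiplier applied was 0.325 × 1.435 × 1.515 = 0.706558125.
So the original price was $461.72 ÷ 0.706558125 ≈ $653.48.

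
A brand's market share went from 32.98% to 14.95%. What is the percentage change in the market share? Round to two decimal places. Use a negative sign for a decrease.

-54.67%

The change is 14.95 − 32.98 = -18.03 percentage points.
Relative to the original 32.98%, that is -18.03 ÷ 32.98 ≈ -54.67%.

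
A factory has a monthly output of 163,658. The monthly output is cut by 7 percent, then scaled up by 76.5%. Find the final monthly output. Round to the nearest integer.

7% decrease: 163,658 × 0.93 = 152201.94.
76.5% increase: 152201.94 × 1.765 = 268636.4241 ≈ 268,636.

268,636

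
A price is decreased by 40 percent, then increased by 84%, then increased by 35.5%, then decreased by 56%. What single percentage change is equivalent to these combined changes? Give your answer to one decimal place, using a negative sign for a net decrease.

A 40% decrease multiplies by 0.6.
Then an 84% increase: 0.6 × 1.84 = 1.104.
Then a 35.5% increase: 1.104 × 1.355 = 1.49592.
Then a 56% decrease: 1.49592 × 0.44 = 0.6582048.
Overall factor 0.6582048, i.e. -34.2%.

-34.2%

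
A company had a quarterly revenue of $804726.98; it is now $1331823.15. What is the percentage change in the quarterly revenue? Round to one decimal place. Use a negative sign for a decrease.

Change: $1331823.15 − $804726.98 = $527096.17.
Relative to the original: $527096.17 ÷ $804726.98 ≈ 65.5%.

65.5%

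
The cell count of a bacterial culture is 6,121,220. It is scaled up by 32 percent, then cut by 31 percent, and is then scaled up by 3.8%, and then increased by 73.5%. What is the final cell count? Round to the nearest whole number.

10,040,558

Each change multiplies by a factor: 1.32 × 0.69 × 1.038 × 1.735 = 1.640287044.
6,121,220 × 1.640287044 = 10040557.85947368 ≈ 10,040,558.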